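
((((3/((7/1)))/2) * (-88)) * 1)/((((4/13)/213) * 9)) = -10153/7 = -1450.43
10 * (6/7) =60/7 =8.57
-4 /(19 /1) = -4 /19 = -0.21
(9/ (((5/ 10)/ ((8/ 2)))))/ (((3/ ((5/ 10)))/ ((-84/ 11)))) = -1008/ 11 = -91.64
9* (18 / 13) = 162 / 13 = 12.46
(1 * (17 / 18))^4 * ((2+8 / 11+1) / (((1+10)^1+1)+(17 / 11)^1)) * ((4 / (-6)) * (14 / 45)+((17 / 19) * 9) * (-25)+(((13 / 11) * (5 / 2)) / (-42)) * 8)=-136676482925029 / 3089259447120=-44.24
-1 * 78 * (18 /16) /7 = -351 /28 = -12.54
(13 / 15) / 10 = 13 / 150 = 0.09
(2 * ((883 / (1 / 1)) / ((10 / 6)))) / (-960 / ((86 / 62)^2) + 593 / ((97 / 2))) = -475106097 / 218238515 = -2.18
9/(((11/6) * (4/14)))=189/11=17.18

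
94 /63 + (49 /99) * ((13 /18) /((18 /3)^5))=144731371 /96997824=1.49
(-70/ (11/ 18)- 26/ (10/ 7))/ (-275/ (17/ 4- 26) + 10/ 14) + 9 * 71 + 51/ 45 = 845896043/ 1342275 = 630.20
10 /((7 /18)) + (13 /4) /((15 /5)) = 2251 /84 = 26.80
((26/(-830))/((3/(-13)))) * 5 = 169/249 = 0.68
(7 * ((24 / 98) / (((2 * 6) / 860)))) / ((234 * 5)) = 86 / 819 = 0.11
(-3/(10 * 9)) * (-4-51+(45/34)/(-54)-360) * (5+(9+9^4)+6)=111436073/1224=91042.54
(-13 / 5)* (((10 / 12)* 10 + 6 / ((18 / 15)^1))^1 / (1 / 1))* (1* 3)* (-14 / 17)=1456 / 17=85.65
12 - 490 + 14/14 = -477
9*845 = 7605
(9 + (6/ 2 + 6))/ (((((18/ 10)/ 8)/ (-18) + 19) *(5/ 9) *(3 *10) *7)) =432/ 53165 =0.01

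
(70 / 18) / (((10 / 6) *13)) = 7 / 39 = 0.18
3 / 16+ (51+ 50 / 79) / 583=203435 / 736912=0.28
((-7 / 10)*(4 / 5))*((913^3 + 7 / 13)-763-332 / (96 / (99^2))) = -554018075093 / 1300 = -426167750.07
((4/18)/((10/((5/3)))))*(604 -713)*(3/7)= -109/63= -1.73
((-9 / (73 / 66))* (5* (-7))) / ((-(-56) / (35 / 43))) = 51975 / 12556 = 4.14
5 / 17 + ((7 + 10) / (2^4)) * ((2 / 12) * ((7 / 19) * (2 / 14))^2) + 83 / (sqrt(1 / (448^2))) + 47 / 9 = 65730834659 / 1767456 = 37189.52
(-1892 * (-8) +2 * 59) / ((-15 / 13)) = -198302 / 15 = -13220.13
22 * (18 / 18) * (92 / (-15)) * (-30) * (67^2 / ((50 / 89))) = 808630504 / 25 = 32345220.16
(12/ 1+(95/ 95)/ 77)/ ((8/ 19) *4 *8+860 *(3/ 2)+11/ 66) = 21090/ 2288671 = 0.01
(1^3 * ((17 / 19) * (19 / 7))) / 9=17 / 63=0.27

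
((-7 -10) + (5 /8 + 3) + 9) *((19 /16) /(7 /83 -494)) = 0.01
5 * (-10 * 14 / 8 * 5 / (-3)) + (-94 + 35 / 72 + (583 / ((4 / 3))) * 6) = 192659 / 72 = 2675.82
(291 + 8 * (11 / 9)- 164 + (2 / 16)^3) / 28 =630281 / 129024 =4.88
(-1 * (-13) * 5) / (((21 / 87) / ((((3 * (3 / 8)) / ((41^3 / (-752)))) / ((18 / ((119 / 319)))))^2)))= 290472455 / 16668115781669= 0.00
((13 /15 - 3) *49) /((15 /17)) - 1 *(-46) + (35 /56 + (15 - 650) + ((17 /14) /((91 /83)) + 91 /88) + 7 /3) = -4429363193 /6306300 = -702.37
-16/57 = -0.28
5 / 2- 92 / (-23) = 13 / 2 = 6.50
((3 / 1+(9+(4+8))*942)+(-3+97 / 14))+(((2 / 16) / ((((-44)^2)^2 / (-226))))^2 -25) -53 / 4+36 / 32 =31077508400150175015 / 1573401046024192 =19751.80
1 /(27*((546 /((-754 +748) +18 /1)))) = 2 /2457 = 0.00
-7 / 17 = -0.41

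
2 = 2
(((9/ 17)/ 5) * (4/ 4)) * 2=18/ 85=0.21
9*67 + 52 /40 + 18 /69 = 139049 /230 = 604.56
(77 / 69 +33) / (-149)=-2354 / 10281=-0.23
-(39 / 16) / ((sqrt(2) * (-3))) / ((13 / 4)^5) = 32 * sqrt(2) / 28561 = 0.00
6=6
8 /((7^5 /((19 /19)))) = 8 /16807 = 0.00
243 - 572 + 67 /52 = -17041 /52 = -327.71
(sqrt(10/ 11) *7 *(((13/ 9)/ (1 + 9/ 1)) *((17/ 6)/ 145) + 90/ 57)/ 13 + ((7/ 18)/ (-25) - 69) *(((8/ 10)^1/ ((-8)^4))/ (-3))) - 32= -221152943/ 6912000 + 16472393 *sqrt(110)/ 212741100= -31.18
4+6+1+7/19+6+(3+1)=406/19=21.37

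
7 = 7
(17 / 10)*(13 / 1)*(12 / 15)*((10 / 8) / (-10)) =-221 / 100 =-2.21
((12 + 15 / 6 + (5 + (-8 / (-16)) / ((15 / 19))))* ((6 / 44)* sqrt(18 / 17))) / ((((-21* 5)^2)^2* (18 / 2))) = 151* sqrt(34) / 340949503125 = 0.00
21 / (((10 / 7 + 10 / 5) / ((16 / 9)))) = 98 / 9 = 10.89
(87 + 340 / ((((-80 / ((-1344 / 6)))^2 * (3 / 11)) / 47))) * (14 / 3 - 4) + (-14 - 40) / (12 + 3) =2756720 / 9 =306302.22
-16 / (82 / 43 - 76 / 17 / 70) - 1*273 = -3320737 / 11789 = -281.68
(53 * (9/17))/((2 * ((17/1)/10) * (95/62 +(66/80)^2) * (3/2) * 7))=78864000/222042457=0.36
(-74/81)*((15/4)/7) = -185/378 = -0.49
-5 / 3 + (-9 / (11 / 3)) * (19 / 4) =-1759 / 132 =-13.33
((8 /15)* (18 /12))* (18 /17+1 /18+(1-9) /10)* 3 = 962 /1275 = 0.75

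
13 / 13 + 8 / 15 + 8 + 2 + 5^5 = 47048 / 15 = 3136.53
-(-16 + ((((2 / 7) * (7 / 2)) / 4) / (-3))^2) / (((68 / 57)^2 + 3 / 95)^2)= 67529084175 / 8936299024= 7.56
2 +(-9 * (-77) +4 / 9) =6259 / 9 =695.44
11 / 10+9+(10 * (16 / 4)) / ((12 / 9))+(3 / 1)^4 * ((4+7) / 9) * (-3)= -2569 / 10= -256.90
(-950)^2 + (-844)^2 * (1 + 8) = 7313524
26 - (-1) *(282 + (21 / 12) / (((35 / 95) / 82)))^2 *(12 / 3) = 1803675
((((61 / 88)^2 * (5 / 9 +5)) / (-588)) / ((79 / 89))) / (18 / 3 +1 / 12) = -8279225 / 9847452384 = -0.00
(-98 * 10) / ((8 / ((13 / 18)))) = -3185 / 36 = -88.47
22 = 22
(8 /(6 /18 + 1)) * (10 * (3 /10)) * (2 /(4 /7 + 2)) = 14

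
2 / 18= 1 / 9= 0.11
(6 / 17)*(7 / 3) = 14 / 17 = 0.82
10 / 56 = 5 / 28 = 0.18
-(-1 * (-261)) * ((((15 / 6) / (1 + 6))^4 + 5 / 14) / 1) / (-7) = 3744045 / 268912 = 13.92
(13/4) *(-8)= -26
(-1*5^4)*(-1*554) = 346250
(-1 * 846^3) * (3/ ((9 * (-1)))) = 201831912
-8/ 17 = -0.47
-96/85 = -1.13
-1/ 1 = -1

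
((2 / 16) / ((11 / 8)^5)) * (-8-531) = -200704 / 14641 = -13.71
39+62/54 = 1084/27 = 40.15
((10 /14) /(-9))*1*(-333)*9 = 1665 /7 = 237.86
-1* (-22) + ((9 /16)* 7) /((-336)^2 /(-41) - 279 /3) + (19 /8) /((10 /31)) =45689421 /1556120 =29.36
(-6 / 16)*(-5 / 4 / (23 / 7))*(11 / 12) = 385 / 2944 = 0.13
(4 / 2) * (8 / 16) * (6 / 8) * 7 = 21 / 4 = 5.25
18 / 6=3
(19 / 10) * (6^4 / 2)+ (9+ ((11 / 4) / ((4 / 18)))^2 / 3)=413199 / 320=1291.25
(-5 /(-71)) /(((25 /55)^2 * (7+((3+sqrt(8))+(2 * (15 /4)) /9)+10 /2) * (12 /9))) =20691 /1240654 - 6534 * sqrt(2) /3101635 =0.01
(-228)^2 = 51984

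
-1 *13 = -13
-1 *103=-103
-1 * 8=-8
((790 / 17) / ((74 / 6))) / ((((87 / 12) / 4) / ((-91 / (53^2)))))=-3450720 / 51238969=-0.07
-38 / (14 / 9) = -24.43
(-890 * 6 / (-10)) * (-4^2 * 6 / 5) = -51264 / 5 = -10252.80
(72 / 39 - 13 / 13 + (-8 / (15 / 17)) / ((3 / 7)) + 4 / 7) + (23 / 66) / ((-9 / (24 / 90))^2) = -1080236111 / 54729675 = -19.74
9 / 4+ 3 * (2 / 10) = 57 / 20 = 2.85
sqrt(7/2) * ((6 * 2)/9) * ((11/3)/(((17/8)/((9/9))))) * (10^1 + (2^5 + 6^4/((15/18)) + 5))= 1409936 * sqrt(14)/765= 6896.08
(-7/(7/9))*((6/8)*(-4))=27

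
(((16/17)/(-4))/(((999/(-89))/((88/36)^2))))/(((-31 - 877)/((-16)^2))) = -11027456/312266421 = -0.04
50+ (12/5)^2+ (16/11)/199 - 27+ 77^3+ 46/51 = 1274254995866/2790975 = 456562.67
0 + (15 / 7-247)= -1714 / 7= -244.86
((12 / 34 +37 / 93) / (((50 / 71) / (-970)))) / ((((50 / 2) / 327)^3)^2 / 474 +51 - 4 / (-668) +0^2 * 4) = -263718669504155113833817626 / 13007178881386397469605105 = -20.27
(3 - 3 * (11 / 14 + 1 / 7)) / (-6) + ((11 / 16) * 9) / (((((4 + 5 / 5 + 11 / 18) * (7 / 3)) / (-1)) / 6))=-290 / 101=-2.87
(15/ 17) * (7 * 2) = 210/ 17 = 12.35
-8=-8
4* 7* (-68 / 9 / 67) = -1904 / 603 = -3.16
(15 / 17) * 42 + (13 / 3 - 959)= -46798 / 51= -917.61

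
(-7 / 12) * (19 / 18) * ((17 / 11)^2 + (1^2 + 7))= -55727 / 8712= -6.40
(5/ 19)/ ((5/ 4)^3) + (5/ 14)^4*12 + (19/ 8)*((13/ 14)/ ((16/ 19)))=860945009/ 291961600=2.95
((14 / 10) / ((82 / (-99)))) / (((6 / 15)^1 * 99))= -7 / 164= -0.04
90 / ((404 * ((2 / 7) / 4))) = 315 / 101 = 3.12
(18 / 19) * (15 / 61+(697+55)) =825966 / 1159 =712.65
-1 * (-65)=65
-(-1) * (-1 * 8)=-8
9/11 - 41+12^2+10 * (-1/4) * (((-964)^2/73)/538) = 9647634/216007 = 44.66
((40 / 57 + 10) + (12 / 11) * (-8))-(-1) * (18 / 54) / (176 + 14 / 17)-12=-18892163 / 1884762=-10.02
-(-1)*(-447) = -447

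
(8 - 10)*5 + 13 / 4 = -27 / 4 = -6.75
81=81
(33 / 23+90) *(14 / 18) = 4907 / 69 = 71.12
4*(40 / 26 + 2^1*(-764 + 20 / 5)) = -6073.85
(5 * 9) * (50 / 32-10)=-6075 / 16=-379.69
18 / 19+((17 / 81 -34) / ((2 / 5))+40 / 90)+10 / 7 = -1759337 / 21546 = -81.65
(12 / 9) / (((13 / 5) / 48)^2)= 76800 / 169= 454.44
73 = 73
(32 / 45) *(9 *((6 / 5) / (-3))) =-64 / 25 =-2.56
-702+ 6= -696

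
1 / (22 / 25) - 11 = -217 / 22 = -9.86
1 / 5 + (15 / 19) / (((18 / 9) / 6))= 244 / 95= 2.57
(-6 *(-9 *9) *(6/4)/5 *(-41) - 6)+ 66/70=-5982.86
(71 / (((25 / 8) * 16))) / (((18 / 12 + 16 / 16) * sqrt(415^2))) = 71 / 51875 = 0.00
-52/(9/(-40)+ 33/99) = -480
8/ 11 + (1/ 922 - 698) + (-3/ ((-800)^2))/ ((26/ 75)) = -2353471456839/ 3375257600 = -697.27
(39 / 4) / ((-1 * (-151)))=39 / 604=0.06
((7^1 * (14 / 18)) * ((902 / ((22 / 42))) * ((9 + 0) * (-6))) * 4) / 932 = -506268 / 233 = -2172.82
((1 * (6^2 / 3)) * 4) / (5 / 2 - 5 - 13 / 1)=-96 / 31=-3.10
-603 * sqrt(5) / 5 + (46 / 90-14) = -603 * sqrt(5) / 5-607 / 45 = -283.16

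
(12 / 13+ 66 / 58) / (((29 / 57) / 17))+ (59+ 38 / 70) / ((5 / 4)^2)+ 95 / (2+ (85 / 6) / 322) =5797016985323 / 37777614875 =153.45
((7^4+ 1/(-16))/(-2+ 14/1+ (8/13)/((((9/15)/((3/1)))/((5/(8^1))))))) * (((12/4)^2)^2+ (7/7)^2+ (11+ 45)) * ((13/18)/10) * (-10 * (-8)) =49773035/362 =137494.57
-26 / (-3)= 26 / 3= 8.67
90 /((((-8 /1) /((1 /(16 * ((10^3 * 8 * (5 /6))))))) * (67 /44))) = -0.00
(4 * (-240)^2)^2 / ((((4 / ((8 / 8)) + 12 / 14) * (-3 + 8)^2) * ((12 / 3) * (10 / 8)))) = 1486356480 / 17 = 87432734.12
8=8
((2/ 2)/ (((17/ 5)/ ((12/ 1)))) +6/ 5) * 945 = 75978/ 17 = 4469.29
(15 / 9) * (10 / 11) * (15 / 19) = 250 / 209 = 1.20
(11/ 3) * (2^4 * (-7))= -1232/ 3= -410.67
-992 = -992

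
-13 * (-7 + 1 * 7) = 0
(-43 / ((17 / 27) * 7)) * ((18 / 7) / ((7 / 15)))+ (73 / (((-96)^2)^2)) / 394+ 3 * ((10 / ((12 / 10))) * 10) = 196.24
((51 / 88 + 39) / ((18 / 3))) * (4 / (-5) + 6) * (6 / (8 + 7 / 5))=45279 / 2068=21.90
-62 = -62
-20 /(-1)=20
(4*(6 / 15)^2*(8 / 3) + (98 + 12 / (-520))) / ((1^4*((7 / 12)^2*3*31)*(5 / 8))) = 253888 / 50375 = 5.04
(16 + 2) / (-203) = -18 / 203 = -0.09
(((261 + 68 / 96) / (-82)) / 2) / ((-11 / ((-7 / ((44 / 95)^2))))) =-36072925 / 7620096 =-4.73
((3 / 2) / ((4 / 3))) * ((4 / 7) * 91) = 117 / 2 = 58.50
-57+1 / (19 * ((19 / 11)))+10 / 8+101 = 65385 / 1444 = 45.28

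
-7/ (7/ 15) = -15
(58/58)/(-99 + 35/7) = -1/94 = -0.01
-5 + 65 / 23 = -2.17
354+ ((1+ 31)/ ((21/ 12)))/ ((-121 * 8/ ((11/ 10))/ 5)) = 27250/ 77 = 353.90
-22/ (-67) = 0.33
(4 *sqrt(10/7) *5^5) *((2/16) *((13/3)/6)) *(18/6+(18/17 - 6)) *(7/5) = -89375 *sqrt(70)/204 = -3665.51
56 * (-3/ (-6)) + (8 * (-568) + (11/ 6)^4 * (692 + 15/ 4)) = 17334959/ 5184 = 3343.93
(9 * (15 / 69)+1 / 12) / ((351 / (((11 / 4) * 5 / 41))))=30965 / 15887664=0.00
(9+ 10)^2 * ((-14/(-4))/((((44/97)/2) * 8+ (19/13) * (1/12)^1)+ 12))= 19119282/210883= 90.66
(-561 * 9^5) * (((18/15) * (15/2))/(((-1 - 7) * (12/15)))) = 1490692005/32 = 46584125.16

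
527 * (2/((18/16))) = 8432/9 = 936.89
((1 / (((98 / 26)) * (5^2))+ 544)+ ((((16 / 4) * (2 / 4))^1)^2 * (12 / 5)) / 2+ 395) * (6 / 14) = 3468504 / 8575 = 404.49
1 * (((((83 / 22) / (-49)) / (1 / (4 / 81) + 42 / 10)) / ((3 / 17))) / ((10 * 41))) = -1411 / 32419233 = -0.00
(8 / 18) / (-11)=-4 / 99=-0.04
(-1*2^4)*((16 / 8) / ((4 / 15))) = -120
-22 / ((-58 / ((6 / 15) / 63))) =22 / 9135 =0.00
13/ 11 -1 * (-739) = 8142/ 11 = 740.18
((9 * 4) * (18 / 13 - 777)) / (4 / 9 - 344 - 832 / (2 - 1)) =816723 / 34385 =23.75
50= 50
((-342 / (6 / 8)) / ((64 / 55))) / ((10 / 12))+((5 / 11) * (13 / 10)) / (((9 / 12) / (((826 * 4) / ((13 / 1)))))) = -35641 / 132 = -270.01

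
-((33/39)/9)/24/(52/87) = -319/48672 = -0.01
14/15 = 0.93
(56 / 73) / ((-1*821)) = -56 / 59933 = -0.00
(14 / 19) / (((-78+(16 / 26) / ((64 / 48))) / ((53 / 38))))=-689 / 51984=-0.01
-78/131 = -0.60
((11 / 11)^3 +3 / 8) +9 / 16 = 1.94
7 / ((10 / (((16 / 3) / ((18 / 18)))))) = 56 / 15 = 3.73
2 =2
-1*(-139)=139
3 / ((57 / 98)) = 98 / 19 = 5.16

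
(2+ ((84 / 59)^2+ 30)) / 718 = 59224 / 1249679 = 0.05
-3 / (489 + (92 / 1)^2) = -3 / 8953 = -0.00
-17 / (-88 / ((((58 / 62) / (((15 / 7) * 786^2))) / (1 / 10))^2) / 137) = 95975761 / 72623765334577248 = 0.00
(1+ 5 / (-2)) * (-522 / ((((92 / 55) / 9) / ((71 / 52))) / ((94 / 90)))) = 28741581 / 4784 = 6007.86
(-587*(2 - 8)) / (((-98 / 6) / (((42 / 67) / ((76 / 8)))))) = -126792 / 8911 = -14.23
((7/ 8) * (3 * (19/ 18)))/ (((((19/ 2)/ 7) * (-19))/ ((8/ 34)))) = -49/ 1938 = -0.03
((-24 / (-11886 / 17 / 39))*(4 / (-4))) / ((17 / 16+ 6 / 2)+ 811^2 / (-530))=3748160 / 3463146561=0.00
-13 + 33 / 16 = -175 / 16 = -10.94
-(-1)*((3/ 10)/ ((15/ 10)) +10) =51/ 5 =10.20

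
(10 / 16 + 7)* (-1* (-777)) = 47397 / 8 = 5924.62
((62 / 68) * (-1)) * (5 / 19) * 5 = -775 / 646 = -1.20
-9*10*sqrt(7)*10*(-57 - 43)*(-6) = -540000*sqrt(7) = -1428705.71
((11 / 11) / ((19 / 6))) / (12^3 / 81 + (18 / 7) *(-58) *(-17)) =63 / 510074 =0.00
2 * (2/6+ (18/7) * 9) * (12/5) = 3944/35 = 112.69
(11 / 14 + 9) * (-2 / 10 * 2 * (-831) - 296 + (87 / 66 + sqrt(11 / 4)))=385.33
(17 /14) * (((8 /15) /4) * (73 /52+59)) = 17799 /1820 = 9.78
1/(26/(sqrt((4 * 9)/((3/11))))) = sqrt(33)/13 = 0.44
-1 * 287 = -287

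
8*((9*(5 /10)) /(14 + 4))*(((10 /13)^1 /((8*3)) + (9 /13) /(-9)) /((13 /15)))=-35 /338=-0.10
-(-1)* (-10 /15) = -2 /3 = -0.67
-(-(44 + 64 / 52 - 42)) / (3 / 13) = 14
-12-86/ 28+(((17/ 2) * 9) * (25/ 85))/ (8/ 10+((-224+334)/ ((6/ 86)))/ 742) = -840736/ 113939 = -7.38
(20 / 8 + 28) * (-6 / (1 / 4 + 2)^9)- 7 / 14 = -0.62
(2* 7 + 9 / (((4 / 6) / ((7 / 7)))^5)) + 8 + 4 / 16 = 2899 / 32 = 90.59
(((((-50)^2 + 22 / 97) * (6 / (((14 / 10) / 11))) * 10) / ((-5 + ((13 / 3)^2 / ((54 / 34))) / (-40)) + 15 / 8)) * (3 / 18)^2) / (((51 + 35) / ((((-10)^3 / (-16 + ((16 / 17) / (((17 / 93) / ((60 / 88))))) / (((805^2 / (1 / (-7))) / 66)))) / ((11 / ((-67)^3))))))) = 1728901286844888166171875 / 9090018141584704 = 190197781.78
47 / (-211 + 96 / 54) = -423 / 1883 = -0.22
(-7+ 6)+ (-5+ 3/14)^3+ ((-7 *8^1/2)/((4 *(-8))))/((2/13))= -575801/5488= -104.92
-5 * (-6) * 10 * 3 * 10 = 9000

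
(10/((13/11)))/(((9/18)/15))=3300/13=253.85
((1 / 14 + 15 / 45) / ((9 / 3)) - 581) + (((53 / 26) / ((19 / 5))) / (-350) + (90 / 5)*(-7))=-219991027 / 311220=-706.87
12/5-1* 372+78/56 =-51549/140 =-368.21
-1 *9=-9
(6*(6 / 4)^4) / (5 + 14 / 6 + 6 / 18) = 729 / 184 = 3.96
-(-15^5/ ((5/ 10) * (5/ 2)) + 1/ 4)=2429999/ 4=607499.75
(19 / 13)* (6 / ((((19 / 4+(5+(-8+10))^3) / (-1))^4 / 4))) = 116736 / 48668938294093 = 0.00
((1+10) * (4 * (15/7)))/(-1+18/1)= 660/119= 5.55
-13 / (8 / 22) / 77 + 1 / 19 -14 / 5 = -3.21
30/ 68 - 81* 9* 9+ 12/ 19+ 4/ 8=-2118695/ 323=-6559.43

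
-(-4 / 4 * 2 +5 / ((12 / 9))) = -7 / 4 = -1.75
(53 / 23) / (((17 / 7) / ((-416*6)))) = -926016 / 391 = -2368.33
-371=-371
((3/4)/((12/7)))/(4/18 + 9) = 63/1328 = 0.05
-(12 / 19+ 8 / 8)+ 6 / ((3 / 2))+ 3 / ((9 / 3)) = 64 / 19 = 3.37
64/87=0.74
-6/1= -6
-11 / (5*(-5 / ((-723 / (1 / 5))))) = -1590.60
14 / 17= 0.82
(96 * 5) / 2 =240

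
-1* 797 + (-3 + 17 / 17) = -799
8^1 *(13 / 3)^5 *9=2970344 / 27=110012.74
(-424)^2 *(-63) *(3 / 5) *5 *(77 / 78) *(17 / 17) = -33542052.92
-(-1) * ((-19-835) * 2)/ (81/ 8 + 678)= -13664/ 5505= -2.48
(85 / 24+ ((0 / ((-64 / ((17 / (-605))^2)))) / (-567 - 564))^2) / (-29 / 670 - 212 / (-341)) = 9709975 / 1585812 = 6.12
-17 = -17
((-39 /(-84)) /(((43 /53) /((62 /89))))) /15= 21359 /803670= 0.03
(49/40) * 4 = 49/10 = 4.90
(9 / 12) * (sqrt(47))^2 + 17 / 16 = 581 / 16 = 36.31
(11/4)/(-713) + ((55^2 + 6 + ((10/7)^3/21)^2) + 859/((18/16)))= 3794.57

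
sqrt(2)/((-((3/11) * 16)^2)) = -121 * sqrt(2)/2304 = -0.07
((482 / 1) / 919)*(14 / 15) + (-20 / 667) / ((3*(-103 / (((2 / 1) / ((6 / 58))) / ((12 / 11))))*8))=575749157 / 1175639940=0.49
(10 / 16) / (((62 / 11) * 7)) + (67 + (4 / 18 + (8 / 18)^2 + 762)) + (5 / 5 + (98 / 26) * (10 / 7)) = 3055772059 / 3656016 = 835.82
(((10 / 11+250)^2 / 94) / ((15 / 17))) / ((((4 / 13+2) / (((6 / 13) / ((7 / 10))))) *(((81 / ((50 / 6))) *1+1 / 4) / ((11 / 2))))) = 431664000 / 3608143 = 119.64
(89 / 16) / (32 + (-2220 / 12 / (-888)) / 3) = 801 / 4618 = 0.17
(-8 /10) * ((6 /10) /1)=-12 /25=-0.48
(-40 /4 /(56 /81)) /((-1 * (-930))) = -27 /1736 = -0.02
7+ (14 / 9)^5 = 951167 / 59049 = 16.11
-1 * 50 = -50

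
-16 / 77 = -0.21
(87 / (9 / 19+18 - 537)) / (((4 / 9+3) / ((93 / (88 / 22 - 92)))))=14877 / 288992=0.05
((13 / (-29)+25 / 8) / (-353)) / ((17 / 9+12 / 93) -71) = 173259 / 1576170416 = 0.00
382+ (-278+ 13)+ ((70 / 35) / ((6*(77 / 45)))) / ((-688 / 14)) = 117.00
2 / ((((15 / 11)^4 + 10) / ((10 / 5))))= 58564 / 197035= 0.30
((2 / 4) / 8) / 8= 1 / 128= 0.01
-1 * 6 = -6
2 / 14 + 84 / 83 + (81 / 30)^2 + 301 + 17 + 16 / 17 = 323359233 / 987700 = 327.39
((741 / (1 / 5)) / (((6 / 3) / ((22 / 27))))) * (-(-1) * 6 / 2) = 13585 / 3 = 4528.33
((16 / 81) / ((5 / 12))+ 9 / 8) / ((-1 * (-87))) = 1727 / 93960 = 0.02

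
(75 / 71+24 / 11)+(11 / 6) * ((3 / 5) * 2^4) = 81373 / 3905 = 20.84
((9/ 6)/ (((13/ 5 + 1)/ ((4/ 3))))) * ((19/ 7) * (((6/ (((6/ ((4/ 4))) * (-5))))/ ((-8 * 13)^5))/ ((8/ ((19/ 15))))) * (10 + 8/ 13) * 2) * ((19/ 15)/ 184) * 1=6859/ 11957264724787200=0.00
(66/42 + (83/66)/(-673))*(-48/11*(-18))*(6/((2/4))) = 843293376/570031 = 1479.38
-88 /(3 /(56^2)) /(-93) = 275968 /279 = 989.13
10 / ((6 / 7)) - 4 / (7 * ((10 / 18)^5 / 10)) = -96.31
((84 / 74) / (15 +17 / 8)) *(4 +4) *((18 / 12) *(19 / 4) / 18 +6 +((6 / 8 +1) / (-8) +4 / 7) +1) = 20828 / 5069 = 4.11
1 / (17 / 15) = 15 / 17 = 0.88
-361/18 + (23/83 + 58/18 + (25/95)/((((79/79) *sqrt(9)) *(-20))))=-313393/18924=-16.56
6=6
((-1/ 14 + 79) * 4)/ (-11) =-2210/ 77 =-28.70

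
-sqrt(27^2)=-27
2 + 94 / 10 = 57 / 5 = 11.40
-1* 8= -8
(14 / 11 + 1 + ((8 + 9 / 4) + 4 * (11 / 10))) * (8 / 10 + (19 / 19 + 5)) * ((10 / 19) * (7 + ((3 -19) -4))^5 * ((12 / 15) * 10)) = -187996042104 / 1045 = -179900518.76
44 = 44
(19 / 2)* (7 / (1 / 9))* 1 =1197 / 2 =598.50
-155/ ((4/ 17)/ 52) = -34255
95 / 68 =1.40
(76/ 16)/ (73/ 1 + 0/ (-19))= 19/ 292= 0.07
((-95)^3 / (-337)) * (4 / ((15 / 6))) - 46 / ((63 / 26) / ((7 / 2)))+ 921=14938067 / 3033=4925.18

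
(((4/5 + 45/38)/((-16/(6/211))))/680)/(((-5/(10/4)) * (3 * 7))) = 0.00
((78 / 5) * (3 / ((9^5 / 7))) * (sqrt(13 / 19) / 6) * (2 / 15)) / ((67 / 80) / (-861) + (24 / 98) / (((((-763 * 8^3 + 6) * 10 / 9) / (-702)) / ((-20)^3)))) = -3515975008 * sqrt(247) / 1717436920355865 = -0.00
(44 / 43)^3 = 85184 / 79507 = 1.07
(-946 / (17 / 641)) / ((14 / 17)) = -43313.29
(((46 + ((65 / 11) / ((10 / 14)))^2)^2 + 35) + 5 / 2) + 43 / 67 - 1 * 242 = 25293132609 / 1961894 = 12892.20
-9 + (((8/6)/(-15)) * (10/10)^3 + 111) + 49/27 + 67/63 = 99026/945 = 104.79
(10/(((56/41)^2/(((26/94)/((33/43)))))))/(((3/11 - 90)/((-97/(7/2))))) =0.60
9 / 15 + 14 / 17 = 1.42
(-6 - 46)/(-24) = 13/6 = 2.17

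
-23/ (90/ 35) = -161/ 18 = -8.94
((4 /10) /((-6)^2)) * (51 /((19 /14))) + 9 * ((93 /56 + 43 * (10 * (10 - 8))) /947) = 130079753 /15114120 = 8.61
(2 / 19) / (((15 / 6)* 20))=1 / 475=0.00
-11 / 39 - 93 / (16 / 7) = -25565 / 624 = -40.97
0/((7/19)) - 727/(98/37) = -26899/98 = -274.48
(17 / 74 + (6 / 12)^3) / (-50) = -21 / 2960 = -0.01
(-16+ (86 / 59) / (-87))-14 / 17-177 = -16914697 / 87261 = -193.84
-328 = -328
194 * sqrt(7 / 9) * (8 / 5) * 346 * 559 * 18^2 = 32419281024 * sqrt(7) / 5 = 17154671054.60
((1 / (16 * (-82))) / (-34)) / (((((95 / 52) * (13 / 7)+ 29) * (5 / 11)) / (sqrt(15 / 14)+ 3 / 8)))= 231 / 404594560+ 11 * sqrt(210) / 101148640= 0.00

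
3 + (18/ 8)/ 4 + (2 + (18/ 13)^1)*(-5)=-13.36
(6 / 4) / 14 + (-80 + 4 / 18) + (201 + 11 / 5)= 155647 / 1260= 123.53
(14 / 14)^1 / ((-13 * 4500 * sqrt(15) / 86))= -43 * sqrt(15) / 438750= -0.00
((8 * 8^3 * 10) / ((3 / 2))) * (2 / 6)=81920 / 9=9102.22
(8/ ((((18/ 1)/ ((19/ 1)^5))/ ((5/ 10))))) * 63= 34665386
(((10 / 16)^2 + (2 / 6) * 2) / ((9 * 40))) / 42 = 29 / 414720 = 0.00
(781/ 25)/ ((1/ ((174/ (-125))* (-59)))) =8017746/ 3125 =2565.68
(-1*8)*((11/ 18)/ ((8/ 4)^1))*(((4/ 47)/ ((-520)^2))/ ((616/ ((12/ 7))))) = -1/ 467048400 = -0.00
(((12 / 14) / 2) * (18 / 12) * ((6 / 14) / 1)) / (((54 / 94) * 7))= 47 / 686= 0.07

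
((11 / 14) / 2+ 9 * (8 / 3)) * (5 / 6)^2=17075 / 1008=16.94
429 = 429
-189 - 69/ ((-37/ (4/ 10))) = -34827/ 185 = -188.25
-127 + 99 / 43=-5362 / 43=-124.70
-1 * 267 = -267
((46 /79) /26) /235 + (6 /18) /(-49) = -237964 /35477715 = -0.01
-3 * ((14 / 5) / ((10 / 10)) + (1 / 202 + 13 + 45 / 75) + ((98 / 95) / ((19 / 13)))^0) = -52737 / 1010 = -52.21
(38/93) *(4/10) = 76/465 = 0.16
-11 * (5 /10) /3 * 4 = -7.33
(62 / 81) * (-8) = -496 / 81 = -6.12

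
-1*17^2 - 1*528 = -817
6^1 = 6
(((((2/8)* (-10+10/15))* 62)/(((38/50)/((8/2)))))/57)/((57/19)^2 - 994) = 8680/640053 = 0.01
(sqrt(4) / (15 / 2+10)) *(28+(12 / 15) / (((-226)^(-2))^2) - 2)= 41740124936 / 175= 238514999.63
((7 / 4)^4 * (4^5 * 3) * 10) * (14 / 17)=4033680 / 17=237275.29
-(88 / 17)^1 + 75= 1187 / 17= 69.82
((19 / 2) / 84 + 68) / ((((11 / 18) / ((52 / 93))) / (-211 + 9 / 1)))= -30049318 / 2387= -12588.74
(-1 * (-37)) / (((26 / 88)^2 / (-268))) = -19197376 / 169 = -113593.94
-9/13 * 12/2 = -4.15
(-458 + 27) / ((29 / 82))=-35342 / 29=-1218.69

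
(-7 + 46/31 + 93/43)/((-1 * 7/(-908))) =-4058760/9331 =-434.98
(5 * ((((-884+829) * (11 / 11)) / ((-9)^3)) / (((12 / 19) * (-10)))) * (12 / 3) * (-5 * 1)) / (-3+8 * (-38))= -5225 / 1342818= -0.00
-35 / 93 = -0.38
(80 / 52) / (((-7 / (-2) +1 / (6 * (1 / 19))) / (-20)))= -60 / 13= -4.62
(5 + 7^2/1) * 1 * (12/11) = 648/11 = 58.91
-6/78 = -0.08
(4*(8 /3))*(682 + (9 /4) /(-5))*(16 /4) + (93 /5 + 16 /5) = 436519 /15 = 29101.27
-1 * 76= -76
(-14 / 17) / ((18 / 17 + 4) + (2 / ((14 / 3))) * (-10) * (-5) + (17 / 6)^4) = -127008 / 14023991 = -0.01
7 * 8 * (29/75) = 1624/75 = 21.65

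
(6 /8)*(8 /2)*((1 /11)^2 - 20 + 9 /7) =-47532 /847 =-56.12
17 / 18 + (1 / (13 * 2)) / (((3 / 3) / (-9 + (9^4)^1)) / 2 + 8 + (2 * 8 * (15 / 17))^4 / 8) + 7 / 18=21773112831724 / 16329739910979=1.33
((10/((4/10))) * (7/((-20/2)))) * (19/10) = -133/4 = -33.25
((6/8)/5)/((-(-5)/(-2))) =-3/50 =-0.06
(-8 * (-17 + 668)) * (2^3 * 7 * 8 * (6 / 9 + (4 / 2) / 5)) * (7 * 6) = -522633216 / 5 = -104526643.20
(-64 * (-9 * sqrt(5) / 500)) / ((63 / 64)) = 1024 * sqrt(5) / 875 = 2.62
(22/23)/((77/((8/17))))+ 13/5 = 35661/13685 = 2.61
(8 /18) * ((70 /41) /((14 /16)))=320 /369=0.87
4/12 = 1/3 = 0.33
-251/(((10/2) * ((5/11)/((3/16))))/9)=-74547/400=-186.37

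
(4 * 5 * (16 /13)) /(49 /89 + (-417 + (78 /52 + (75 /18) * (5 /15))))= -128160 /2153203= -0.06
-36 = -36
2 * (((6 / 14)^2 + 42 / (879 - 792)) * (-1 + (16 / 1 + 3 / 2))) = 21.99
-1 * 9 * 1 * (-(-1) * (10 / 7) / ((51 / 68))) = -120 / 7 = -17.14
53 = 53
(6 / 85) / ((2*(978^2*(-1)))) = -1 / 27100380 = -0.00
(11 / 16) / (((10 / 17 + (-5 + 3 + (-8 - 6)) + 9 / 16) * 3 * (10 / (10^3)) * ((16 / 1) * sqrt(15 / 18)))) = -935 * sqrt(30) / 48468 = -0.11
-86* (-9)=774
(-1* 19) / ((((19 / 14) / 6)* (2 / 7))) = -294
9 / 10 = 0.90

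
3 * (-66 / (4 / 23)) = -2277 / 2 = -1138.50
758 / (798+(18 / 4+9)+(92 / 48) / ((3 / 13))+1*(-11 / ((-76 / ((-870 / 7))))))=0.95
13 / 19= 0.68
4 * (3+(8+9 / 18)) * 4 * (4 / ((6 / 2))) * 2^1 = 1472 / 3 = 490.67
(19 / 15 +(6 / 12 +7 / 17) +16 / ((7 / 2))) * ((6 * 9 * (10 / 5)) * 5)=433746 / 119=3644.92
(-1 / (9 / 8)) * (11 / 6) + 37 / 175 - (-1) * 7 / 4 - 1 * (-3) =62971 / 18900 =3.33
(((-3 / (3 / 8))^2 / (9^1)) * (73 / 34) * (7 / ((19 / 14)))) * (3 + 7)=2289280 / 2907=787.51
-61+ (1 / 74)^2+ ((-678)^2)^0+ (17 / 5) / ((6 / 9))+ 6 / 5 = -1470301 / 27380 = -53.70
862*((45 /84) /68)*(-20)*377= -12186525 /238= -51203.89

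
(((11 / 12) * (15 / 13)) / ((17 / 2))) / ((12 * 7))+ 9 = 334207 / 37128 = 9.00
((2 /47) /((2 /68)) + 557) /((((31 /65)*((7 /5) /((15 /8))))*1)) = 127954125 /81592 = 1568.22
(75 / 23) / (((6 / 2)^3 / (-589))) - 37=-22384 / 207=-108.14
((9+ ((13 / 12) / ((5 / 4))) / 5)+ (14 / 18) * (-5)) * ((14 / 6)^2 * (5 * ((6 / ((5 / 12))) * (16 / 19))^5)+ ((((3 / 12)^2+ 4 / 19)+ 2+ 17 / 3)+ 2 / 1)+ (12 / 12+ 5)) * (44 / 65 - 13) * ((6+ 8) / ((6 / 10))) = -392760744430508294970787 / 36212947875000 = -10845865014.53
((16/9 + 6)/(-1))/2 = -35/9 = -3.89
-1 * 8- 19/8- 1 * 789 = -6395/8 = -799.38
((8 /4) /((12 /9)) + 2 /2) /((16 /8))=5 /4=1.25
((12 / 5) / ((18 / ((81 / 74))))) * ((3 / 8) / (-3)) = -27 / 1480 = -0.02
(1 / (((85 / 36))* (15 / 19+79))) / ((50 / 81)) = 13851 / 1610750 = 0.01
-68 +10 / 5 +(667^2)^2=197926222255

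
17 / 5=3.40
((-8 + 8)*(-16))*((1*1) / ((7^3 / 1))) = 0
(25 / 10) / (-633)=-5 / 1266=-0.00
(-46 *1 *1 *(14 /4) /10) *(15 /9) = -161 /6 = -26.83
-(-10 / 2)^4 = -625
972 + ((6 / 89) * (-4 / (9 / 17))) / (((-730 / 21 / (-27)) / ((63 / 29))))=914877504 / 942065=971.14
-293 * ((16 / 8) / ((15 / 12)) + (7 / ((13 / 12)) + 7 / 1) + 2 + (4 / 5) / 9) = -2939669 / 585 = -5025.08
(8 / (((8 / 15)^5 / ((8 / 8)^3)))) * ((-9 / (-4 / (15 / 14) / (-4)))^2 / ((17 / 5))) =69198046875 / 13647872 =5070.24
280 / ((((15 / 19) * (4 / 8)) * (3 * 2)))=118.22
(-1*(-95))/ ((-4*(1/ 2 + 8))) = -95/ 34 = -2.79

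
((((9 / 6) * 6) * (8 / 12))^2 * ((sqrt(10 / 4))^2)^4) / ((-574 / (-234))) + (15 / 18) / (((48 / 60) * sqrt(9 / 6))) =25 * sqrt(6) / 72 + 658125 / 1148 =574.13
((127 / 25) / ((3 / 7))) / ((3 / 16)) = 14224 / 225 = 63.22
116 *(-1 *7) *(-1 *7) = 5684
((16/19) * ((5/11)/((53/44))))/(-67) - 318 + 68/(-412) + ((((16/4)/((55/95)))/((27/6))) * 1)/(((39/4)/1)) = -8532675778643/26831274327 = -318.01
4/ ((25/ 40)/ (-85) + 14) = 544/ 1903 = 0.29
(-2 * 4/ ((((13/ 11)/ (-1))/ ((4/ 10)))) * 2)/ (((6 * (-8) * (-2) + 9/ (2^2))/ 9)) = 4224/ 8515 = 0.50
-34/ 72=-17/ 36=-0.47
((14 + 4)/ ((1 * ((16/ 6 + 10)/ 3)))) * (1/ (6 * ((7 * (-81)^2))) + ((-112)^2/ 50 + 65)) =2176113139/ 1615950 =1346.65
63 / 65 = 0.97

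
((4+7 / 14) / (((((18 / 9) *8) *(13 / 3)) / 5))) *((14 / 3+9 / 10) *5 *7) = 52605 / 832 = 63.23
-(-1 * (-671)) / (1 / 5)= -3355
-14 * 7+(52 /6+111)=65 /3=21.67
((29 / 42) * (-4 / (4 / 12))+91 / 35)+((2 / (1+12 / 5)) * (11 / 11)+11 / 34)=-5681 / 1190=-4.77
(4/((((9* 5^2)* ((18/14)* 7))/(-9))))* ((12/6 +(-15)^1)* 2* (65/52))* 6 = 52/15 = 3.47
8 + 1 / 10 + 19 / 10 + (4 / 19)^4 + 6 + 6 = 2867318 / 130321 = 22.00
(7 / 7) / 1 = 1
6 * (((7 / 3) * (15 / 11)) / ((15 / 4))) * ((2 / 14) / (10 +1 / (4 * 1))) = 32 / 451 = 0.07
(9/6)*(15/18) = 5/4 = 1.25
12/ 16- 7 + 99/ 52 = -113/ 26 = -4.35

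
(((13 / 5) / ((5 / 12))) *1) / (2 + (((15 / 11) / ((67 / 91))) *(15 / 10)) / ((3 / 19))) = 229944 / 722075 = 0.32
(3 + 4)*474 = 3318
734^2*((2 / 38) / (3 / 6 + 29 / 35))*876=11012172640 / 589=18696388.18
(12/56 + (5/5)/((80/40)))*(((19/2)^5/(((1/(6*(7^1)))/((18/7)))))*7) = 334273365/8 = 41784170.62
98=98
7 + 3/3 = 8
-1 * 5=-5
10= 10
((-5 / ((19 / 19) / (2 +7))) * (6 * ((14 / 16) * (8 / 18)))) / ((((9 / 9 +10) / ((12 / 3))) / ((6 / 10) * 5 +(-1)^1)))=-840 / 11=-76.36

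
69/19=3.63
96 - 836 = -740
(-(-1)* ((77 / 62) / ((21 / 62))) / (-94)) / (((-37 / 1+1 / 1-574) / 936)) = 858 / 14335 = 0.06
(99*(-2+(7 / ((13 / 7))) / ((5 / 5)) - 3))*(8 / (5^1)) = -12672 / 65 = -194.95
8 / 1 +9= 17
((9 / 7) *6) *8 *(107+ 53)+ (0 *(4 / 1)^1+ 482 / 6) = 209047 / 21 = 9954.62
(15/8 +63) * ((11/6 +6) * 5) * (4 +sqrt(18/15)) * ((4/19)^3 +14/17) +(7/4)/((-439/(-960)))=394816967 * sqrt(30)/932824 +867015028645/102377434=10787.04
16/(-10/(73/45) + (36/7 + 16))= 4088/3827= 1.07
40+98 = 138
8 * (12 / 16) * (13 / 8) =39 / 4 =9.75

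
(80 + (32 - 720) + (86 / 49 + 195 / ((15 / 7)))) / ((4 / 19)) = -479693 / 196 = -2447.41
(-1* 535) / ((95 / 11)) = -1177 / 19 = -61.95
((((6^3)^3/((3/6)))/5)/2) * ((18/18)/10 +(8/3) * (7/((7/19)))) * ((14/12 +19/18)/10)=568456704/25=22738268.16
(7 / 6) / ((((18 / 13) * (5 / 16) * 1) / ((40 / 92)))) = 728 / 621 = 1.17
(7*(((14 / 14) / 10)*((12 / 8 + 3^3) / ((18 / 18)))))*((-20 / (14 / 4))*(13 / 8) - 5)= -285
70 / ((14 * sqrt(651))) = 0.20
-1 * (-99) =99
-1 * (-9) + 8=17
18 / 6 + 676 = 679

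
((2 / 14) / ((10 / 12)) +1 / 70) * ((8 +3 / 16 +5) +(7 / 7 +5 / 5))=3159 / 1120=2.82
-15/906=-5/302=-0.02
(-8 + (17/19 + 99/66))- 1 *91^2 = -8286.61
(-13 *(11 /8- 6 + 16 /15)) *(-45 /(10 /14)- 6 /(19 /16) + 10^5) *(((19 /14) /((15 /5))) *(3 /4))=1505674651 /960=1568411.09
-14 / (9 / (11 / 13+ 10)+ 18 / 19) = -12502 / 1587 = -7.88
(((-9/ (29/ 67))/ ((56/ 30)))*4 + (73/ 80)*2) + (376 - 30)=2462539/ 8120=303.27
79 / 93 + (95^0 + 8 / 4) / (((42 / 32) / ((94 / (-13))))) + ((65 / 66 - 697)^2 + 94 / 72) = 496060005655 / 1024023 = 484422.72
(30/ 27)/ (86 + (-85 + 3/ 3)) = 5/ 9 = 0.56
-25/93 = -0.27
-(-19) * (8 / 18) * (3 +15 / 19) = 32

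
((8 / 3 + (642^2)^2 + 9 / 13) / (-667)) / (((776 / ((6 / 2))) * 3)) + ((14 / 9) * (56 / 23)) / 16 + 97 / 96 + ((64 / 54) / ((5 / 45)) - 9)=-819615901223 / 2497248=-328207.65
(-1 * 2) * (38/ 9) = -76/ 9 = -8.44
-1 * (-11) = 11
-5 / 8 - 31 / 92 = -177 / 184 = -0.96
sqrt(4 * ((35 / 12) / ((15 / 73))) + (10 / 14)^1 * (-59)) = sqrt(6454) / 21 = 3.83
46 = 46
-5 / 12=-0.42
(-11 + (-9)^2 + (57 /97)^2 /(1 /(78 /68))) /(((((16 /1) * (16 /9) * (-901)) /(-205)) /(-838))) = -17409299870205 /36894119168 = -471.87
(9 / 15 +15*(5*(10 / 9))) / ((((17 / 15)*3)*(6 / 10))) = 6295 / 153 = 41.14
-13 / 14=-0.93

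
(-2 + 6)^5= 1024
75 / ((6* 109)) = 25 / 218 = 0.11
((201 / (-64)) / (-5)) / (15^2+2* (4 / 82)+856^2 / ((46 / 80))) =189543 / 384607778240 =0.00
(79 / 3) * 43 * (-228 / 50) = -129086 / 25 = -5163.44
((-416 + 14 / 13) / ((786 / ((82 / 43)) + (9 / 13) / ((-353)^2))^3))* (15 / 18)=-101301576283798890383902895 / 20514518342087774688003829483008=-0.00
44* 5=220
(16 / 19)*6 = 96 / 19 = 5.05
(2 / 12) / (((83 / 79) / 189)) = 4977 / 166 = 29.98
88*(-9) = -792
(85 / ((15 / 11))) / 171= 0.36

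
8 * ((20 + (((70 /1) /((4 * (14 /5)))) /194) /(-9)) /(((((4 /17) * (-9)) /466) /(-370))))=13024957.26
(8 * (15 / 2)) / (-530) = -6 / 53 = -0.11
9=9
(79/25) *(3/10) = 237/250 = 0.95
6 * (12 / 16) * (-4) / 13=-18 / 13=-1.38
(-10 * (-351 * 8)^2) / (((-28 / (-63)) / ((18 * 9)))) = -28740329280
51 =51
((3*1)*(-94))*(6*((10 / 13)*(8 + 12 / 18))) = -11280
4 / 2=2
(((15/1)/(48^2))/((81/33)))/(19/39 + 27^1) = 715/7409664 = 0.00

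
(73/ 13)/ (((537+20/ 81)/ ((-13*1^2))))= -5913/ 43517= -0.14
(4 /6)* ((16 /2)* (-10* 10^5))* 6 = -32000000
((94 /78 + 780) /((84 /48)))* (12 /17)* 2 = 974944 /1547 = 630.22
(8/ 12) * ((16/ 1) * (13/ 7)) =416/ 21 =19.81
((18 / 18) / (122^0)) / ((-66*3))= -1 / 198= -0.01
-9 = -9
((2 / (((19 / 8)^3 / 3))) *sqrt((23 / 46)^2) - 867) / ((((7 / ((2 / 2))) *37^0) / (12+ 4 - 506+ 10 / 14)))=20362368225 / 336091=60585.88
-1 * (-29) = 29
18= 18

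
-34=-34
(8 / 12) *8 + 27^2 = 2203 / 3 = 734.33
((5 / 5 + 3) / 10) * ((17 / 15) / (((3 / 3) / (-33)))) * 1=-374 / 25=-14.96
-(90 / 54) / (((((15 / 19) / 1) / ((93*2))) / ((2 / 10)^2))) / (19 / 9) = -186 / 25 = -7.44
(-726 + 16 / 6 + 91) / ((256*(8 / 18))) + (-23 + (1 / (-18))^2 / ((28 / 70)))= -2368043 / 82944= -28.55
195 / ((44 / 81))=358.98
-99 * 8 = -792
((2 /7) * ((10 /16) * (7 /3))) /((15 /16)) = 0.44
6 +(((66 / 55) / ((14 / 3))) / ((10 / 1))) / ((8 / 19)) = 16971 / 2800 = 6.06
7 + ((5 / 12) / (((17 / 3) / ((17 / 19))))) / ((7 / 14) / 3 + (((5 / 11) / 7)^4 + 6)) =346504522637 / 49425318146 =7.01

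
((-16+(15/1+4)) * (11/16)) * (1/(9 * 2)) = 11/96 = 0.11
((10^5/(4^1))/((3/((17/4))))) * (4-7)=-106250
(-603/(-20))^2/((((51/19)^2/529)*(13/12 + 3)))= 16344.90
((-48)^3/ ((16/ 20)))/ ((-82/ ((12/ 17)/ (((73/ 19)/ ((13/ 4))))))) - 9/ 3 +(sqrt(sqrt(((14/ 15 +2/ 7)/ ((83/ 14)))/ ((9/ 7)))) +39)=4 *21^(1/ 4) *415^(3/ 4)/ 1245 +53049636/ 50881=1043.25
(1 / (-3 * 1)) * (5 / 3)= -5 / 9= -0.56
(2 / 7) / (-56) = -1 / 196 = -0.01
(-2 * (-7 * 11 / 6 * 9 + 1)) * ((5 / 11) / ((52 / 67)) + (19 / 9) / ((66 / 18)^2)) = 1070117 / 6292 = 170.08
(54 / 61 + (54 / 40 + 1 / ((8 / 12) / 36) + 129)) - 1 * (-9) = 236967 / 1220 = 194.24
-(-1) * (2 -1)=1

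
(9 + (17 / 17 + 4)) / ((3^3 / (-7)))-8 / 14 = -794 / 189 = -4.20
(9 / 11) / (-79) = -9 / 869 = -0.01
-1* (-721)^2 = -519841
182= 182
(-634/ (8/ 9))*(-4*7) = 19971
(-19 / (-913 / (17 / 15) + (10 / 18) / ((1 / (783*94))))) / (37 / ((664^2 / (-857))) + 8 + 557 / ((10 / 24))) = -7495232 / 21263828838507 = -0.00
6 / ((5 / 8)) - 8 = 8 / 5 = 1.60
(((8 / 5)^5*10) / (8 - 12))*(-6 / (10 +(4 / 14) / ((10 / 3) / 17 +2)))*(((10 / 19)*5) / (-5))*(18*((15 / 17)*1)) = -4161798144 / 32065825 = -129.79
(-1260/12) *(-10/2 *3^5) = 127575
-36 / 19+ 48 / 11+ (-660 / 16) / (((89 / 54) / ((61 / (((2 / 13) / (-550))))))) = 203048633973 / 37202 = 5458003.17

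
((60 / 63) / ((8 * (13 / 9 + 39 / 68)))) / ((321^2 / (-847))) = -4114 / 8483709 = -0.00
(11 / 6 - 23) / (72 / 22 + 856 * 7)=-1397 / 395688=-0.00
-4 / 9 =-0.44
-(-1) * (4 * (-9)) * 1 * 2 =-72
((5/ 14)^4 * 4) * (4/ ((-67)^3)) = -625/ 722131963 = -0.00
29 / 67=0.43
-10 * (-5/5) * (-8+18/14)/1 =-470/7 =-67.14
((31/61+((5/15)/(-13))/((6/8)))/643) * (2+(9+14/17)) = 13333/1529697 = 0.01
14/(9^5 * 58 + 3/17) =0.00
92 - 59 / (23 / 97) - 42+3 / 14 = -63953 / 322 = -198.61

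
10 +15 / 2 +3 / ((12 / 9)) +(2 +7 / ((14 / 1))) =89 / 4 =22.25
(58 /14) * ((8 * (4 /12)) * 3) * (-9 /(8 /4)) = -1044 /7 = -149.14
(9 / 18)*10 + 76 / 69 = 421 / 69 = 6.10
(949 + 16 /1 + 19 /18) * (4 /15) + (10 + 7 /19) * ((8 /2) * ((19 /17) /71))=42083426 /162945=258.27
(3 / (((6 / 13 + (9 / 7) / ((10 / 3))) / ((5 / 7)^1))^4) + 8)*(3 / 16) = 140099982077 / 78524467218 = 1.78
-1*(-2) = 2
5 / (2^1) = 2.50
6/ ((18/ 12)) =4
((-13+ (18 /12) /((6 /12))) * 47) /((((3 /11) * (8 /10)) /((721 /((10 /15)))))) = -2329731.25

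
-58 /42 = -29 /21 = -1.38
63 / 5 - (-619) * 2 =1250.60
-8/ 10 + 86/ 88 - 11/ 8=-527/ 440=-1.20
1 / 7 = 0.14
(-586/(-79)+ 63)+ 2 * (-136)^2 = 2927931/79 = 37062.42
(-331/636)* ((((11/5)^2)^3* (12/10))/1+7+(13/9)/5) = -16680628157/223593750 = -74.60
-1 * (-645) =645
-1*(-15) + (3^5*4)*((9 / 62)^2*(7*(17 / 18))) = 289083 / 1922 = 150.41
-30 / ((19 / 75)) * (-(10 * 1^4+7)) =38250 / 19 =2013.16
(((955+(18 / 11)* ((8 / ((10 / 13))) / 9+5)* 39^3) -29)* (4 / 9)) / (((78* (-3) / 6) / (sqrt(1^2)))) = -131654624 / 19305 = -6819.72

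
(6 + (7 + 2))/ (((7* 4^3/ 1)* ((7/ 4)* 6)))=5/ 1568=0.00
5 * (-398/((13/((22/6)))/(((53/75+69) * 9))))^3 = -11990409304416982613504/6865625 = -1746441045704794.92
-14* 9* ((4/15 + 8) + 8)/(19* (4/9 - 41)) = 92232/34675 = 2.66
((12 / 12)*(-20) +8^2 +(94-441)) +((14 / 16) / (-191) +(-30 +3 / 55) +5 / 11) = -27942921 / 84040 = -332.50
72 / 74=0.97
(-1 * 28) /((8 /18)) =-63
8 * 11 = 88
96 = 96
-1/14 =-0.07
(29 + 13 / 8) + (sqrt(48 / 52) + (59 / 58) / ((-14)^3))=2 * sqrt(39) / 13 + 4873971 / 159152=31.59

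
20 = 20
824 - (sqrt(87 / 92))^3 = 824 - 87 * sqrt(2001) / 4232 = 823.08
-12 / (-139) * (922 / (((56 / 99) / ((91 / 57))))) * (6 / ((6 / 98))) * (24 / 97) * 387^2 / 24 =8708181616134 / 256177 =33992831.58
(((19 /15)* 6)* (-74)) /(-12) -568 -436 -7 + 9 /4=-57713 /60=-961.88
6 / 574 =3 / 287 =0.01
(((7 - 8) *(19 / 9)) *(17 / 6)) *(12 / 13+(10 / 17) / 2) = -5111 / 702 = -7.28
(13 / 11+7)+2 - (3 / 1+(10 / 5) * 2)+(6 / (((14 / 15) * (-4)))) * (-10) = 19.25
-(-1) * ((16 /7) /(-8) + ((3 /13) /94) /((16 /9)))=-38915 /136864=-0.28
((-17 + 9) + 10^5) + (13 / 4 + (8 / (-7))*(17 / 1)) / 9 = 8399177 / 84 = 99990.20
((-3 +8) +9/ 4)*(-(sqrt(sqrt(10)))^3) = -29*10^(3/ 4)/ 4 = -40.77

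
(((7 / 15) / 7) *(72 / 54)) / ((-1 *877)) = -4 / 39465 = -0.00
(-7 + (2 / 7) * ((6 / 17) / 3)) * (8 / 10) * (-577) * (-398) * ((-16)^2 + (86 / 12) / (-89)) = -7433442146564 / 22695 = -327536556.36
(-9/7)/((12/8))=-6/7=-0.86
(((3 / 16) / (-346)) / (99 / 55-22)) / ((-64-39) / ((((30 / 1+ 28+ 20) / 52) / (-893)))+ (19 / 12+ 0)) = 0.00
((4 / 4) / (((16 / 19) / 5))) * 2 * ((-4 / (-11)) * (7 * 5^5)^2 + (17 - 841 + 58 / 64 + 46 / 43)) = 250205067995275 / 121088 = 2066307710.06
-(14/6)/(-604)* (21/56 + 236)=13237/14496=0.91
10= 10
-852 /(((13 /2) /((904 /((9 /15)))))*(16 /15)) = -2406900 /13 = -185146.15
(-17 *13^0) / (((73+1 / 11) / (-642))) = 20009 / 134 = 149.32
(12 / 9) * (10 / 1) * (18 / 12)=20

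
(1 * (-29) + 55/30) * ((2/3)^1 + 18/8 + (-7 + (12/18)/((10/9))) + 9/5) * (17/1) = 777.42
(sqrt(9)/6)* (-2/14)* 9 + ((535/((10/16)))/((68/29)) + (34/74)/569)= 1825951789/5010614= 364.42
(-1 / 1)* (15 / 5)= -3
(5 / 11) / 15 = 1 / 33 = 0.03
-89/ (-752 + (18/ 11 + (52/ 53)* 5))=51887/ 434602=0.12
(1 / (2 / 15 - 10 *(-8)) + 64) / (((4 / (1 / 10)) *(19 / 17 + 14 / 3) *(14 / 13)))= 51013209 / 198570400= 0.26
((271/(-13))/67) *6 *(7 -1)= -9756/871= -11.20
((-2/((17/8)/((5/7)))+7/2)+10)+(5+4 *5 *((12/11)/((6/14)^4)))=664.56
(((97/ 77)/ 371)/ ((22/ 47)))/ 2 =4559/ 1256948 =0.00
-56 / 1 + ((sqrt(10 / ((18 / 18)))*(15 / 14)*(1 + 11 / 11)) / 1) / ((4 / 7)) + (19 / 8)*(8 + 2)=-129 / 4 + 15*sqrt(10) / 4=-20.39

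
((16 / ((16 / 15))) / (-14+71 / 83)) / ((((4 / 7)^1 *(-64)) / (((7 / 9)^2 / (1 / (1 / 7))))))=20335 / 7540992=0.00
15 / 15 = 1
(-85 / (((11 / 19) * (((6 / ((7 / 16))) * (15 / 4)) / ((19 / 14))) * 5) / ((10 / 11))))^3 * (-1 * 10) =1155682066765 / 330615800064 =3.50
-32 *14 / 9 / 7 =-64 / 9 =-7.11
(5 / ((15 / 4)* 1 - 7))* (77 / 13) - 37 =-7793 / 169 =-46.11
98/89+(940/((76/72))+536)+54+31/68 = 170421797/114988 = 1482.08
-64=-64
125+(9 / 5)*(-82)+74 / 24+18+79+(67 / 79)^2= 29283749 / 374460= 78.20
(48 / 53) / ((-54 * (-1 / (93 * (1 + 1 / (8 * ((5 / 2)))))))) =434 / 265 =1.64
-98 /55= -1.78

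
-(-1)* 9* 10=90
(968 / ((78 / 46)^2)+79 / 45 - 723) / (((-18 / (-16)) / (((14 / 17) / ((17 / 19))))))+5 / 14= -87033878543 / 276928470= -314.28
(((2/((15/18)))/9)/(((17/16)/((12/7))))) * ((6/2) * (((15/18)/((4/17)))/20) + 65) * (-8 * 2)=-268416/595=-451.12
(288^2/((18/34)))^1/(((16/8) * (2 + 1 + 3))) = 13056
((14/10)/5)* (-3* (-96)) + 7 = 2191/25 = 87.64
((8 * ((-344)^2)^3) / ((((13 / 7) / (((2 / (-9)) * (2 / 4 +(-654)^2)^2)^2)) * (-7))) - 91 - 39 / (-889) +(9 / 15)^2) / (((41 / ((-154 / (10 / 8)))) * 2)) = 1735477938366242749606221424260583966394536468 / 685371375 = 2532171610415218682872802000000000000.00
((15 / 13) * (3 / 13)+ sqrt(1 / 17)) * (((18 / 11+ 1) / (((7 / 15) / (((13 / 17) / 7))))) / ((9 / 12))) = 7540 * sqrt(17) / 155771+ 26100 / 119119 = 0.42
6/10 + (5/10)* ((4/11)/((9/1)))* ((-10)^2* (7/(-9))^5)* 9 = -4.58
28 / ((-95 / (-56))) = 1568 / 95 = 16.51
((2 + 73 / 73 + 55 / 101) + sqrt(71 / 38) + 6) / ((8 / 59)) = 59 * sqrt(2698) / 304 + 14219 / 202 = 80.47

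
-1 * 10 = -10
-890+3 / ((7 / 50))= -6080 / 7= -868.57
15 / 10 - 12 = -21 / 2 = -10.50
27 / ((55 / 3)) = 81 / 55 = 1.47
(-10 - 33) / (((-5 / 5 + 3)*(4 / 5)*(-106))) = 215 / 848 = 0.25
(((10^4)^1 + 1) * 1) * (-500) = -5000500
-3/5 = -0.60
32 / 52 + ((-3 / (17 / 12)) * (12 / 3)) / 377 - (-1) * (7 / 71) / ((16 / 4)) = 1124063 / 1820156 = 0.62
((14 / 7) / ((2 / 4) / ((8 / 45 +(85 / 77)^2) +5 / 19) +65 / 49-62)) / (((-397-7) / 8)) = 3297742336 / 5027070143013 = 0.00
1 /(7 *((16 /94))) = 47 /56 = 0.84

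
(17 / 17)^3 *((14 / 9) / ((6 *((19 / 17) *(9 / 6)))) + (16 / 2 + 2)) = 10.15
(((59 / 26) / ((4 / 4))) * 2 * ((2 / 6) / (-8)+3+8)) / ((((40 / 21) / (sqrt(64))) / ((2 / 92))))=108619 / 23920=4.54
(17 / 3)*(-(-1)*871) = 14807 / 3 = 4935.67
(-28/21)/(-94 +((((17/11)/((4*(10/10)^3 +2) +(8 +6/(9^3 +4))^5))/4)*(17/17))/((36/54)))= 2453648110664133982016/172982159426707618421499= 0.01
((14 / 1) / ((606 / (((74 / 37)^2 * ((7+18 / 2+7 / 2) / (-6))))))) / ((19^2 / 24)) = -728 / 36461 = -0.02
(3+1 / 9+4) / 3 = 64 / 27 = 2.37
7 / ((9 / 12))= 28 / 3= 9.33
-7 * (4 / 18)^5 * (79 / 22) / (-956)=2212 / 155239821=0.00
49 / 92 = 0.53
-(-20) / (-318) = -10 / 159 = -0.06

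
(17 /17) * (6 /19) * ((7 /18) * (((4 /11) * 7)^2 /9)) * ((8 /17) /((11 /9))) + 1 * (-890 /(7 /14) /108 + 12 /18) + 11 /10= -1704092989 /116076510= -14.68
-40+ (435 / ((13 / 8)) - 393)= -2149 / 13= -165.31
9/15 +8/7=61/35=1.74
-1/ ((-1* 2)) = 1/ 2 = 0.50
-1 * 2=-2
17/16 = 1.06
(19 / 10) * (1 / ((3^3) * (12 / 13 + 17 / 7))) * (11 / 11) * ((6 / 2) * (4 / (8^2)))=1729 / 439200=0.00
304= 304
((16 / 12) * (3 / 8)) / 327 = 1 / 654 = 0.00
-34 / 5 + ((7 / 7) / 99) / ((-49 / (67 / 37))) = -6102893 / 897435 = -6.80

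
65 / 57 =1.14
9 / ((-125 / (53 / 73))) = -477 / 9125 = -0.05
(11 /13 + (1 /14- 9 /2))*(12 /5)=-3912 /455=-8.60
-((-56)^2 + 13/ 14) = -43917/ 14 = -3136.93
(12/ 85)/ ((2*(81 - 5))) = 3/ 3230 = 0.00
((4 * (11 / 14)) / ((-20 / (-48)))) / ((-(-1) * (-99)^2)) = 8 / 10395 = 0.00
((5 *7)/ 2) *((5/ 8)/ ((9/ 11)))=1925/ 144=13.37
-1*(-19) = 19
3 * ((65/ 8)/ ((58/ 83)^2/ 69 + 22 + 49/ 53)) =4912649235/ 4621740856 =1.06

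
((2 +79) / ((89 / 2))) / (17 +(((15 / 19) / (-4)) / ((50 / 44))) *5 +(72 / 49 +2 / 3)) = 0.10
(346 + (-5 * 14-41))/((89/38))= 100.34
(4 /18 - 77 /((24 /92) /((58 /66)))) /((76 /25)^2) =-28.04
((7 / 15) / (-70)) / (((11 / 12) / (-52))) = 104 / 275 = 0.38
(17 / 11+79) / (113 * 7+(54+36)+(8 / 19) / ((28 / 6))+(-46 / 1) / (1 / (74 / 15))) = 1767570 / 14355473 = 0.12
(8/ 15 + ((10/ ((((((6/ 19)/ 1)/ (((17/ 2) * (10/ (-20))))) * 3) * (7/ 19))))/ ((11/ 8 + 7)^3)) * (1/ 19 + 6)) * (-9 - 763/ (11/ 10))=528167521864/ 1042143795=506.81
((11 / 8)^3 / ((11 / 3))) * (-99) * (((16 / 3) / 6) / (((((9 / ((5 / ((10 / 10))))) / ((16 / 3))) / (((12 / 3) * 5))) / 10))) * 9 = -332750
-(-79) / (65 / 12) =14.58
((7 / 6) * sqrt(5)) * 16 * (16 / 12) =224 * sqrt(5) / 9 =55.65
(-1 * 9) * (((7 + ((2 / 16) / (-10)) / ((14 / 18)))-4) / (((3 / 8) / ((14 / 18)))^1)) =-557 / 10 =-55.70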